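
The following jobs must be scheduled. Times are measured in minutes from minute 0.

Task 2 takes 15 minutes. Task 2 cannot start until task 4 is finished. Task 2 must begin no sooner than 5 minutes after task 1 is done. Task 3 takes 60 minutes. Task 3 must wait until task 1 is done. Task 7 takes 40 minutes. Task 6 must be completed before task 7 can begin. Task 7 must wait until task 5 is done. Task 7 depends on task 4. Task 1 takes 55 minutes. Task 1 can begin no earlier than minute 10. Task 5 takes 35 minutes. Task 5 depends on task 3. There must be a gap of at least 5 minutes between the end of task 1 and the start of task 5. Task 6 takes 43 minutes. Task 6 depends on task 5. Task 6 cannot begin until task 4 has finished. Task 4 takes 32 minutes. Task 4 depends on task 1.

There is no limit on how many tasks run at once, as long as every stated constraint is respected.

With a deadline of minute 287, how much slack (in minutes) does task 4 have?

After its own release at minute 10, task 1 can start at minute 10 and finishes at minute 65.
Task 4 waits on task 1 (finishes minute 65), so it starts at minute 65 and finishes at 65 + 32 = minute 97.

Working backward from the deadline:
Task 7 must finish by minute 287; it takes 40 minutes, so it must start by 287 − 40 = minute 247.
Since task 7 (must start by minute 247) depends on it, task 6 must finish by minute 247. Backing off its 43-minute duration gives a latest start of minute 204.
Nothing follows task 2; the deadline of minute 287 is its only limit. It must start by 287 − 15 = minute 272.
Task 4 must finish in time for task 2 (must start by minute 272); task 6 (must start by minute 204); task 7 (must start by minute 247). The tightest is minute 204, so task 4 must start by 204 − 32 = minute 172.
So task 4 can start as early as minute 65 and as late as minute 172, giving 172 − 65 = 107 minutes of slack.

107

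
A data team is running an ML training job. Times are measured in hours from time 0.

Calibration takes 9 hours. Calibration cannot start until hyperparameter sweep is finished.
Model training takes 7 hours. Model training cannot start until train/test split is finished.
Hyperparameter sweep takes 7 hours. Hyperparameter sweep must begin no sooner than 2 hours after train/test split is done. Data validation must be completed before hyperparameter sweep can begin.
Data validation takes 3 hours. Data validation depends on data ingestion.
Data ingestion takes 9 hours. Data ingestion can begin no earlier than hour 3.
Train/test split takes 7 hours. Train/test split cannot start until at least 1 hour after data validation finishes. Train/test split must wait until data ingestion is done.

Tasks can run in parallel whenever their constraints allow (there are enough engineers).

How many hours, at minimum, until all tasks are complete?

41

After its own release at hour 3, data ingestion can start at hour 3 and finishes at hour 12.
Data validation cannot begin until data ingestion (finishes hour 12). It runs from hour 12 to 12 + 3 = hour 15.
Train/test split needs all of data validation (finishes hour 15, plus 1-hour gap → hour 16); data ingestion (finishes hour 12). That puts its earliest start at hour 16; it finishes at 16 + 7 = hour 23.
After train/test split (finishes hour 23), model training can start at hour 23 and finishes at hour 30.
Hyperparameter sweep needs all of train/test split (finishes hour 23, plus 2-hour gap → hour 25); data validation (finishes hour 15). That puts its earliest start at hour 25; it finishes at 25 + 7 = hour 32.
Calibration cannot begin until hyperparameter sweep (finishes hour 32). It runs from hour 32 to 32 + 9 = hour 41.
All tasks are finished once the last one completes. Finish times: Data ingestion at 12, Data validation at 15, Train/test split at 23, Hyperparameter sweep at 32, Model training at 30, Calibration at 41. The latest is hour 41.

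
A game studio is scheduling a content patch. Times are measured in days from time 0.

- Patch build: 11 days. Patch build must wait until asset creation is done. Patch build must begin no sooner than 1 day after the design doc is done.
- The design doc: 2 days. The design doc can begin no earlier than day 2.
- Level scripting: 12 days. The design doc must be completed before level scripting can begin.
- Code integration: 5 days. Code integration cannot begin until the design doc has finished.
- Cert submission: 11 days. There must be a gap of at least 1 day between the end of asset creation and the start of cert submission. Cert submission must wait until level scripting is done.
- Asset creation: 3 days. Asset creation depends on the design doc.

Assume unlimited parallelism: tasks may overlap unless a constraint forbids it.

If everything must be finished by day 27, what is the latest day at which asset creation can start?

12

Cert submission must finish by day 27; it takes 11 days, so it must start by 27 − 11 = day 16.
To finish by day 27, patch build (duration 11) must start no later than day 16.
For asset creation: cert submission (must start by day 16, minus 1-day gap → day 15); patch build (must start by day 16). The most restrictive is day 15; with a 3-day duration, asset creation must start by day 12.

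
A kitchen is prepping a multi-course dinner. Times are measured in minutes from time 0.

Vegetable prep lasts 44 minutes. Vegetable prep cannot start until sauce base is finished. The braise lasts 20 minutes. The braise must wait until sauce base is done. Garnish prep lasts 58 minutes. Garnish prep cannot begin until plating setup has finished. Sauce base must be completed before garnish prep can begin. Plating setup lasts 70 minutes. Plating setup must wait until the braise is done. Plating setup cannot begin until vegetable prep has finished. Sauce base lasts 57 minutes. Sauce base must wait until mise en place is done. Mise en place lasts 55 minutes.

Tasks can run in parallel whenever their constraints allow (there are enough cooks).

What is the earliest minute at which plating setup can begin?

156

Nothing blocks mise en place, so it runs from minute 0 to minute 55.
After mise en place (finishes minute 55), sauce base can start at minute 55 and finishes at minute 112.
Vegetable prep cannot begin until sauce base (finishes minute 112). It runs from minute 112 to 112 + 44 = minute 156.
After sauce base (finishes minute 112), the braise can start at minute 112 and finishes at minute 132.
Plating setup waits on the braise (finishes minute 132); vegetable prep (finishes minute 156). The latest of these is minute 156, which is the earliest plating setup can start.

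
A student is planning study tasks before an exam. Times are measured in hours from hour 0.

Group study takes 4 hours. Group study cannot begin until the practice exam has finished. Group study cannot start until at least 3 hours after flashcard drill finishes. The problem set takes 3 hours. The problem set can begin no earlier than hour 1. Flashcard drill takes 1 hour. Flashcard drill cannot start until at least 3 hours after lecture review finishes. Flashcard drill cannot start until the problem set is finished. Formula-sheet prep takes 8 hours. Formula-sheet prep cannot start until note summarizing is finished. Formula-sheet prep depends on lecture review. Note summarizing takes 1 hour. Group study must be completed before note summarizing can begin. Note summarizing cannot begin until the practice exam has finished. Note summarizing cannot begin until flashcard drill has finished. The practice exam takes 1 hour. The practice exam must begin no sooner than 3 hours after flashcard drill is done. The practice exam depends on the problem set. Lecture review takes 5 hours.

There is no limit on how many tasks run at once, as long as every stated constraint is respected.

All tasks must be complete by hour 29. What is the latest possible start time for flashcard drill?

11

To finish by hour 29, formula-sheet prep (duration 8) must start no later than hour 21.
Note summarizing has to be done before formula-sheet prep (must start by hour 21). That means finishing by hour 21, i.e. starting by 21 − 1 = hour 20.
Since note summarizing (must start by hour 20) depends on it, group study must finish by hour 20. Backing off its 4-hour duration gives a latest start of hour 16.
The practice exam must finish in time for group study (must start by hour 16); note summarizing (must start by hour 20). The tightest is hour 16, so the practice exam must start by 16 − 1 = hour 15.
For flashcard drill: the practice exam (must start by hour 15, minus 3-hour gap → hour 12); group study (must start by hour 16, minus 3-hour gap → hour 13); note summarizing (must start by hour 20). The most restrictive is hour 12; with a 1-hour duration, flashcard drill must start by hour 11.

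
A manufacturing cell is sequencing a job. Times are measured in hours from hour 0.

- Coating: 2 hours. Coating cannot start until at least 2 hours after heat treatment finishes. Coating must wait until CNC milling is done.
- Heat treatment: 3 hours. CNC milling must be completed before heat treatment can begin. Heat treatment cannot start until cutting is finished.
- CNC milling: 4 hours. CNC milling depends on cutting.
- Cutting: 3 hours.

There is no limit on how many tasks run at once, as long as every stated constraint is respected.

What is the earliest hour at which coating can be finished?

Cutting has no prerequisites, so it starts at hour 0 and finishes at hour 3.
After cutting (finishes hour 3), CNC milling can start at hour 3 and finishes at hour 7.
Heat treatment has to wait for CNC milling (finishes hour 7); cutting (finishes hour 3). The latest of these is hour 7, so heat treatment runs hour 7 to 7 + 3 = hour 10.
Coating needs all of heat treatment (finishes hour 10, plus 2-hour gap → hour 12); CNC milling (finishes hour 7). That puts its earliest start at hour 12; it finishes at 12 + 2 = hour 14.

14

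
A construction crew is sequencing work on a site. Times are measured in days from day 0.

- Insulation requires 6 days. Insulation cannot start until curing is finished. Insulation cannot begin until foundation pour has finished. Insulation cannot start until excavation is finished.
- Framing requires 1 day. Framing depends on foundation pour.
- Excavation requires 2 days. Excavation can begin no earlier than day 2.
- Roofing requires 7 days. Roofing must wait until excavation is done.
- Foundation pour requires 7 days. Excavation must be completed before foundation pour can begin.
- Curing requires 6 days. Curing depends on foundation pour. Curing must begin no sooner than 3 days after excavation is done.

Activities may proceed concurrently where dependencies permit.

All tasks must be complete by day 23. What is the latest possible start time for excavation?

2

Insulation has no dependents, so it just needs to finish by day 23. Starting by 23 − 6 = day 17 achieves that.
Since insulation (must start by day 17) depends on it, curing must finish by day 17. Backing off its 6-day duration gives a latest start of day 11.
Framing must finish by day 23; it takes 1 day, so it must start by 23 − 1 = day 22.
For foundation pour: curing (must start by day 11); framing (must start by day 22); insulation (must start by day 17). The most restrictive is day 11; with a 7-day duration, foundation pour must start by day 4.
Nothing follows roofing; the deadline of day 23 is its only limit. It must start by 23 − 7 = day 16.
Excavation feeds foundation pour (must start by day 4); curing (must start by day 11, minus 3-day gap → day 8); roofing (must start by day 16); insulation (must start by day 17). Taking the minimum, excavation must finish by day 4 and start by 4 − 2 = day 2.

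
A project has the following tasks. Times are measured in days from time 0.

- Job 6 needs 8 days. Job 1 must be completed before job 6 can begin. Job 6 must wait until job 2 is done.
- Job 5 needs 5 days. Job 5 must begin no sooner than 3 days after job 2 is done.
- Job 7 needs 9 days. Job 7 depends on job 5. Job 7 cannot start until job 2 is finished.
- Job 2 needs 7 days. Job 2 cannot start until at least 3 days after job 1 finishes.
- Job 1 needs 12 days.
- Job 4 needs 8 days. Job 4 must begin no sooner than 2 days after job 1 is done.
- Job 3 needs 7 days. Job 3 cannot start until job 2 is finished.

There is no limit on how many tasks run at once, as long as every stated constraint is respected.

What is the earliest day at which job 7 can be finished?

Nothing blocks job 1, so it runs from day 0 to day 12.
Job 2 waits on job 1 (finishes day 12, plus 3-day gap → day 15), so it starts at day 15 and finishes at 15 + 7 = day 22.
Job 5 cannot begin until job 2 (finishes day 22, plus 3-day gap → day 25). It runs from day 25 to 25 + 5 = day 30.
Job 7 needs all of job 5 (finishes day 30); job 2 (finishes day 22). That puts its earliest start at day 30; it finishes at 30 + 9 = day 39.

39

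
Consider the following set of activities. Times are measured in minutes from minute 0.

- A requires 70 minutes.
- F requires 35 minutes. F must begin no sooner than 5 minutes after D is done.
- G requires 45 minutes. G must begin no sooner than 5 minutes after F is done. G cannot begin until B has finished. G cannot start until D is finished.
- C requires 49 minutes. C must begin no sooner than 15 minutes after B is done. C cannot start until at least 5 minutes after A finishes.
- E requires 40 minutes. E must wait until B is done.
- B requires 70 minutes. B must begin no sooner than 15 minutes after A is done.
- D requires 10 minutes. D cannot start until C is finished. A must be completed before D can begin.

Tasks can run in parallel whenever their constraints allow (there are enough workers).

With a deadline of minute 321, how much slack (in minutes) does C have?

2

A can start immediately at minute 0; it finishes at minute 70.
B cannot begin until A (finishes minute 70, plus 15-minute gap → minute 85). It runs from minute 85 to 85 + 70 = minute 155.
For C: B (finishes minute 155, plus 15-minute gap → minute 170); A (finishes minute 70, plus 5-minute gap → minute 75). Taking the maximum gives a start of minute 170, and it finishes at 170 + 49 = minute 219.

Working backward from the deadline:
To finish by minute 321, G (duration 45) must start no later than minute 276.
F feeds into G (must start by minute 276, minus 5-minute gap → minute 271); so F must finish by minute 271 and therefore start by minute 236.
D has several dependents: F (must start by minute 236, minus 5-minute gap → minute 231); G (must start by minute 276). The earliest of those limits is minute 231, so D must start by 231 − 10 = minute 221.
Since D (must start by minute 221) depends on it, C must finish by minute 221. Backing off its 49-minute duration gives a latest start of minute 172.
So C can start as early as minute 170 and as late as minute 172, giving 172 − 170 = 2 minutes of slack.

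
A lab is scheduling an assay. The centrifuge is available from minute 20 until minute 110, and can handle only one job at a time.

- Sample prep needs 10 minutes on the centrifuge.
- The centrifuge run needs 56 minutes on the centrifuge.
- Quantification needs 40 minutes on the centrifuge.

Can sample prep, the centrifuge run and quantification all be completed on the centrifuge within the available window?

The centrifuge window is 110 − 20 = 90 minutes.
Running back to back, the jobs need 10 + 56 + 40 = 106 minutes on the centrifuge.
Since 106 > 90, they cannot all fit.

No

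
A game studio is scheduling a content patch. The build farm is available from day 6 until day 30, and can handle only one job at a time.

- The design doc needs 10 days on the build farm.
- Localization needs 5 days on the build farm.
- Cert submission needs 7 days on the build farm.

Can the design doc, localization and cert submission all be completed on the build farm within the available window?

The build farm window is 30 − 6 = 24 days.
Running back to back, the jobs need 10 + 5 + 7 = 22 days on the build farm.
Since 22 ≤ 24, they fit within the window.

Yes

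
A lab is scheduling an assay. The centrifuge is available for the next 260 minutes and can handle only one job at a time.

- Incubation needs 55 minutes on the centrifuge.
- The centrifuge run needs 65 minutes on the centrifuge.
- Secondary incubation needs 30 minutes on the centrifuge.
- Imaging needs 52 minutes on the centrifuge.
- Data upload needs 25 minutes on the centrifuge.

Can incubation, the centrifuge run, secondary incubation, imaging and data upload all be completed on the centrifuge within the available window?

Yes

Running back to back, the jobs need 55 + 65 + 30 + 52 + 25 = 227 minutes on the centrifuge.
Since 227 ≤ 260, they fit within the window.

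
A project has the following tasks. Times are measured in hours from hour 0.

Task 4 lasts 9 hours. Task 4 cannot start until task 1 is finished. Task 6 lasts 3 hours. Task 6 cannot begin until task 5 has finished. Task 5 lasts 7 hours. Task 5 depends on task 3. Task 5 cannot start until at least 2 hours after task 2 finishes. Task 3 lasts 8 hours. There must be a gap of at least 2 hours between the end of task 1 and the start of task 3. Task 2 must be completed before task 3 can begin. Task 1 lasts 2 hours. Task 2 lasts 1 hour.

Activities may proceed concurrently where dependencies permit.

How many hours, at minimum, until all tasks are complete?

22

Task 2 can start immediately at hour 0; it finishes at hour 1.
Task 1 has no prerequisites, so it starts at hour 0 and finishes at hour 2.
Task 4 cannot begin until task 1 (finishes hour 2). It runs from hour 2 to 2 + 9 = hour 11.
Task 3 cannot start until task 1 (finishes hour 2, plus 2-hour gap → hour 4); task 2 (finishes hour 1). The controlling bound is hour 4, so task 3 finishes at 4 + 8 = hour 12.
Task 5 has to wait for task 3 (finishes hour 12); task 2 (finishes hour 1, plus 2-hour gap → hour 3). The latest of these is hour 12, so task 5 runs hour 12 to 12 + 7 = hour 19.
After task 5 (finishes hour 19), task 6 can start at hour 19 and finishes at hour 22.
All tasks are finished once the last one completes. Finish times: Task 1 at 2, Task 2 at 1, Task 3 at 12, Task 4 at 11, Task 5 at 19, Task 6 at 22. The latest is hour 22.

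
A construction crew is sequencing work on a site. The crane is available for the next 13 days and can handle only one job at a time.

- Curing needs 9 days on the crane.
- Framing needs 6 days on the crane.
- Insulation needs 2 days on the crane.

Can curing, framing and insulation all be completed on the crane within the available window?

Running back to back, the jobs need 9 + 6 + 2 = 17 days on the crane.
Since 17 > 13, they cannot all fit.

No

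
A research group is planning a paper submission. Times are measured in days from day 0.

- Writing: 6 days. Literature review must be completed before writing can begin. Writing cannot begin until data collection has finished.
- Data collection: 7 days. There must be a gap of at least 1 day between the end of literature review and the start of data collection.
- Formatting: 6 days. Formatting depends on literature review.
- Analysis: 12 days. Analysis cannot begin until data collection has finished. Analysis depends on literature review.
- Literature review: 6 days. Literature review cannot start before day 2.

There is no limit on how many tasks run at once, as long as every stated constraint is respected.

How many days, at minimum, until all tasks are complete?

28

After its own release at day 2, literature review can start at day 2 and finishes at day 8.
Formatting cannot begin until literature review (finishes day 8). It runs from day 8 to 8 + 6 = day 14.
Data collection waits on literature review (finishes day 8, plus 1-day gap → day 9), so it starts at day 9 and finishes at 9 + 7 = day 16.
Writing needs all of literature review (finishes day 8); data collection (finishes day 16). That puts its earliest start at day 16; it finishes at 16 + 6 = day 22.
Analysis needs all of data collection (finishes day 16); literature review (finishes day 8). That puts its earliest start at day 16; it finishes at 16 + 12 = day 28.
All tasks are finished once the last one completes. Finish times: Literature review at 8, Data collection at 16, Analysis at 28, Writing at 22, Formatting at 14. The latest is day 28.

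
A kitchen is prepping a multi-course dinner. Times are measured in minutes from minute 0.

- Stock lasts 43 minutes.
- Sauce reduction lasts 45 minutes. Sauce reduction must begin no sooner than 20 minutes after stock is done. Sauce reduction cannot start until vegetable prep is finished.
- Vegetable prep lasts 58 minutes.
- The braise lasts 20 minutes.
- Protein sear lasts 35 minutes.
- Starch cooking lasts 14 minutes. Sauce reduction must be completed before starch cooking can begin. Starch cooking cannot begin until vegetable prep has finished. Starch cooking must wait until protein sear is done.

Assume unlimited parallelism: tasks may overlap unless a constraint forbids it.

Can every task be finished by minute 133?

Nothing blocks vegetable prep, so it runs from minute 0 to minute 58.
Protein sear has no prerequisites, so it starts at minute 0 and finishes at minute 35.
The braise can start immediately at minute 0; it finishes at minute 20.
Nothing blocks stock, so it runs from minute 0 to minute 43.
For sauce reduction: stock (finishes minute 43, plus 20-minute gap → minute 63); vegetable prep (finishes minute 58). Taking the maximum gives a start of minute 63, and it finishes at 63 + 45 = minute 108.
Starch cooking cannot start until sauce reduction (finishes minute 108); vegetable prep (finishes minute 58); protein sear (finishes minute 35). The controlling bound is minute 108, so starch cooking finishes at 108 + 14 = minute 122.
Every task is finished by minute 122, which is no later than the deadline of 133, so the schedule is feasible.

Yes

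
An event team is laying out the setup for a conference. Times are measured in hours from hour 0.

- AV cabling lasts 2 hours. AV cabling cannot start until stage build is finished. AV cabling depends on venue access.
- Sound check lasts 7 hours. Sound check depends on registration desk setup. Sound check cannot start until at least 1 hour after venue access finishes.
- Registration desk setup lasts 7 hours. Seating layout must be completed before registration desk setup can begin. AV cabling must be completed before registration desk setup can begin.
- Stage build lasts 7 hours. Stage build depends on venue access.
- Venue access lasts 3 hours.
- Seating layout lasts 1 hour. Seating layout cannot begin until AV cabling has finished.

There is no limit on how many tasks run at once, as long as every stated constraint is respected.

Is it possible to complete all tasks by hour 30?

Venue access can start immediately at hour 0; it finishes at hour 3.
Stage build cannot begin until venue access (finishes hour 3). It runs from hour 3 to 3 + 7 = hour 10.
For AV cabling: stage build (finishes hour 10); venue access (finishes hour 3). Taking the maximum gives a start of hour 10, and it finishes at 10 + 2 = hour 12.
Seating layout cannot begin until AV cabling (finishes hour 12). It runs from hour 12 to 12 + 1 = hour 13.
Registration desk setup has to wait for seating layout (finishes hour 13); AV cabling (finishes hour 12). The latest of these is hour 13, so registration desk setup runs hour 13 to 13 + 7 = hour 20.
Sound check cannot start until registration desk setup (finishes hour 20); venue access (finishes hour 3, plus 1-hour gap → hour 4). The controlling bound is hour 20, so sound check finishes at 20 + 7 = hour 27.
Every task is finished by hour 27, which is no later than the deadline of 30, so the schedule is feasible.

Yes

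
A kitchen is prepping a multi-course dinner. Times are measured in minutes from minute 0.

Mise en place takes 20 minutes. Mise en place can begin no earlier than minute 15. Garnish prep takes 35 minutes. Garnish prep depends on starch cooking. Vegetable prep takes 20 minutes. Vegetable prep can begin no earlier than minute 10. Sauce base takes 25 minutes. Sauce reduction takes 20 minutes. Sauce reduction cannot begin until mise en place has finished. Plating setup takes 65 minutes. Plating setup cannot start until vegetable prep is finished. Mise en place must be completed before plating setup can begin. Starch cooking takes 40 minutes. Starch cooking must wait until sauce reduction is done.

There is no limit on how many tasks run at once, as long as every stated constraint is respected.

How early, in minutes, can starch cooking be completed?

95

Mise en place cannot begin until its own release at minute 15. It runs from minute 15 to 15 + 20 = minute 35.
Sauce reduction cannot begin until mise en place (finishes minute 35). It runs from minute 35 to 35 + 20 = minute 55.
Starch cooking waits on sauce reduction (finishes minute 55), so it starts at minute 55 and finishes at 55 + 40 = minute 95.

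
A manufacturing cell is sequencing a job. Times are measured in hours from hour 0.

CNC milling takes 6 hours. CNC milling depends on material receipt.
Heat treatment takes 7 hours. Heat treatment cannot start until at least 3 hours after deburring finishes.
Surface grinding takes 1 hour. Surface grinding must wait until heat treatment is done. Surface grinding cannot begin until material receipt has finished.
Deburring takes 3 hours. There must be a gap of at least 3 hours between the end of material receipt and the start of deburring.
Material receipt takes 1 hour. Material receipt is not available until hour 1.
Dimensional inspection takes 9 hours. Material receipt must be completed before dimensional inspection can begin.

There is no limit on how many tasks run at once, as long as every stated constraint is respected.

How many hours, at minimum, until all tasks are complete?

After its own release at hour 1, material receipt can start at hour 1 and finishes at hour 2.
Dimensional inspection cannot begin until material receipt (finishes hour 2). It runs from hour 2 to 2 + 9 = hour 11.
After material receipt (finishes hour 2), CNC milling can start at hour 2 and finishes at hour 8.
After material receipt (finishes hour 2, plus 3-hour gap → hour 5), deburring can start at hour 5 and finishes at hour 8.
Heat treatment waits on deburring (finishes hour 8, plus 3-hour gap → hour 11), so it starts at hour 11 and finishes at 11 + 7 = hour 18.
Surface grinding needs all of heat treatment (finishes hour 18); material receipt (finishes hour 2). That puts its earliest start at hour 18; it finishes at 18 + 1 = hour 19.
All tasks are finished once the last one completes. Finish times: Material receipt at 2, Deburring at 8, CNC milling at 8, Heat treatment at 18, Surface grinding at 19, Dimensional inspection at 11. The latest is hour 19.

19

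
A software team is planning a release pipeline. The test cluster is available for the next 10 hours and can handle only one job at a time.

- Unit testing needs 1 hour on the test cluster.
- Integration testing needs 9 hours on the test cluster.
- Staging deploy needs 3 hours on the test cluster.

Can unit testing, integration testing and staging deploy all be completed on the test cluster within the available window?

No

Running back to back, the jobs need 1 + 9 + 3 = 13 hours on the test cluster.
Since 13 > 10, they cannot all fit.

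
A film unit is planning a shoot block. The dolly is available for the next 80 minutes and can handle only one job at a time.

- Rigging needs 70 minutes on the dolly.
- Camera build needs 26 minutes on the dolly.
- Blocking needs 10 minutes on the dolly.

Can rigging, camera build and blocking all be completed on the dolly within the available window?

No

Running back to back, the jobs need 70 + 26 + 10 = 106 minutes on the dolly.
Since 106 > 80, they cannot all fit.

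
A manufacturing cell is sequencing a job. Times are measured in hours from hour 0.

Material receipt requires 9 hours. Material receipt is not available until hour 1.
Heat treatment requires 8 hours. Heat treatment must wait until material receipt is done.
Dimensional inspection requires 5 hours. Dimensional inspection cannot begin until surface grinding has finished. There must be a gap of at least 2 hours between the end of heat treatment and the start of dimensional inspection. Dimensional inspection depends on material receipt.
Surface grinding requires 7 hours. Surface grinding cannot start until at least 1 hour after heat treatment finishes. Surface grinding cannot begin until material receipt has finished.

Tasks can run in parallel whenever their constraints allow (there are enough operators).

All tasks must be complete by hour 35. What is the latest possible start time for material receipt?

To finish by hour 35, dimensional inspection (duration 5) must start no later than hour 30.
Surface grinding has to be done before dimensional inspection (must start by hour 30). That means finishing by hour 30, i.e. starting by 30 − 7 = hour 23.
Heat treatment must finish in time for surface grinding (must start by hour 23, minus 1-hour gap → hour 22); dimensional inspection (must start by hour 30, minus 2-hour gap → hour 28). The tightest is hour 22, so heat treatment must start by 22 − 8 = hour 14.
For material receipt: heat treatment (must start by hour 14); surface grinding (must start by hour 23); dimensional inspection (must start by hour 30). The most restrictive is hour 14; with a 9-hour duration, material receipt must start by hour 5.

5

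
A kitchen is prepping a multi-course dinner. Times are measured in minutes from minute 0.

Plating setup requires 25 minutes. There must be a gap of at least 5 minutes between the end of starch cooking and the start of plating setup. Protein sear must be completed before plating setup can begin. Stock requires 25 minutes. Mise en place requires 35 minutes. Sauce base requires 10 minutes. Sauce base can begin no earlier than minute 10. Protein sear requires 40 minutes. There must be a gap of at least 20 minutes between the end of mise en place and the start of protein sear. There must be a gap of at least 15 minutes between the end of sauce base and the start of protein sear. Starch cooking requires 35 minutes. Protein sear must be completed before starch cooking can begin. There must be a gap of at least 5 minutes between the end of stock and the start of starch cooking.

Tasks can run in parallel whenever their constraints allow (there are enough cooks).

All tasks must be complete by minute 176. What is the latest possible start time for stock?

81

Nothing follows plating setup; the deadline of minute 176 is its only limit. It must start by 176 − 25 = minute 151.
Starch cooking must finish before plating setup (must start by minute 151, minus 5-minute gap → minute 146). With a 35-minute duration, starch cooking must start by 146 − 35 = minute 111.
Stock must finish before starch cooking (must start by minute 111, minus 5-minute gap → minute 106). With a 25-minute duration, stock must start by 106 − 25 = minute 81.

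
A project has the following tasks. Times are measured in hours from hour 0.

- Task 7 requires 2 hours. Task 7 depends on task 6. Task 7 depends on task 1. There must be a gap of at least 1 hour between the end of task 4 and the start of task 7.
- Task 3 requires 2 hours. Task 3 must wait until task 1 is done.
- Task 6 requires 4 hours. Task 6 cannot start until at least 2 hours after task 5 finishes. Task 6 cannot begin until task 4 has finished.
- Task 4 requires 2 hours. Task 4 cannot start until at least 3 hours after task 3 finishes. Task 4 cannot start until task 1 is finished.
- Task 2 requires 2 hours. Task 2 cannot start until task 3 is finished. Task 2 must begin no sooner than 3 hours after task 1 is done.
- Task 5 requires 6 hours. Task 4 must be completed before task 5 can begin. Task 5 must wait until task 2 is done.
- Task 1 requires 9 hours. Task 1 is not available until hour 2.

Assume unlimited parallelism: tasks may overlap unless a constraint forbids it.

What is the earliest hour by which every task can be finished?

32

Task 1 waits on its own release at hour 2, so it starts at hour 2 and finishes at 2 + 9 = hour 11.
Task 3 waits on task 1 (finishes hour 11), so it starts at hour 11 and finishes at 11 + 2 = hour 13.
Task 4 cannot start until task 3 (finishes hour 13, plus 3-hour gap → hour 16); task 1 (finishes hour 11). The controlling bound is hour 16, so task 4 finishes at 16 + 2 = hour 18.
Task 2 has to wait for task 3 (finishes hour 13); task 1 (finishes hour 11, plus 3-hour gap → hour 14). The latest of these is hour 14, so task 2 runs hour 14 to 14 + 2 = hour 16.
Task 5 cannot start until task 4 (finishes hour 18); task 2 (finishes hour 16). The controlling bound is hour 18, so task 5 finishes at 18 + 6 = hour 24.
Task 6 needs all of task 5 (finishes hour 24, plus 2-hour gap → hour 26); task 4 (finishes hour 18). That puts its earliest start at hour 26; it finishes at 26 + 4 = hour 30.
Task 7 needs all of task 6 (finishes hour 30); task 1 (finishes hour 11); task 4 (finishes hour 18, plus 1-hour gap → hour 19). That puts its earliest start at hour 30; it finishes at 30 + 2 = hour 32.
All tasks are finished once the last one completes. Finish times: Task 1 at 11, Task 2 at 16, Task 3 at 13, Task 4 at 18, Task 5 at 24, Task 6 at 30, Task 7 at 32. The latest is hour 32.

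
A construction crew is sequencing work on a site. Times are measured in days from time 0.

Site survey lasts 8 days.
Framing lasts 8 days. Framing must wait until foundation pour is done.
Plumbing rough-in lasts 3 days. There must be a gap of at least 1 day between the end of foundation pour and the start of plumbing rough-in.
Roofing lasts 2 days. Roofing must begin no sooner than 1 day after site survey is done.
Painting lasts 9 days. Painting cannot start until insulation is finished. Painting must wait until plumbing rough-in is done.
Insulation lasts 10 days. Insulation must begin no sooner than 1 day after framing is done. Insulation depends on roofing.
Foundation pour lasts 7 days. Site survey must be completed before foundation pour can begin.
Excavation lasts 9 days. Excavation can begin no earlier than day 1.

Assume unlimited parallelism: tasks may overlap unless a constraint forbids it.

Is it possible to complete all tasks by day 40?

Excavation cannot begin until its own release at day 1. It runs from day 1 to 1 + 9 = day 10.
Site survey has no prerequisites, so it starts at day 0 and finishes at day 8.
Roofing waits on site survey (finishes day 8, plus 1-day gap → day 9), so it starts at day 9 and finishes at 9 + 2 = day 11.
Foundation pour cannot begin until site survey (finishes day 8). It runs from day 8 to 8 + 7 = day 15.
Plumbing rough-in waits on foundation pour (finishes day 15, plus 1-day gap → day 16), so it starts at day 16 and finishes at 16 + 3 = day 19.
Framing cannot begin until foundation pour (finishes day 15). It runs from day 15 to 15 + 8 = day 23.
Insulation cannot start until framing (finishes day 23, plus 1-day gap → day 24); roofing (finishes day 11). The controlling bound is day 24, so insulation finishes at 24 + 10 = day 34.
Painting has to wait for insulation (finishes day 34); plumbing rough-in (finishes day 19). The latest of these is day 34, so painting runs day 34 to 34 + 9 = day 43.
The earliest everything can be done is day 43, which is after the deadline of 40, so it is not possible.

No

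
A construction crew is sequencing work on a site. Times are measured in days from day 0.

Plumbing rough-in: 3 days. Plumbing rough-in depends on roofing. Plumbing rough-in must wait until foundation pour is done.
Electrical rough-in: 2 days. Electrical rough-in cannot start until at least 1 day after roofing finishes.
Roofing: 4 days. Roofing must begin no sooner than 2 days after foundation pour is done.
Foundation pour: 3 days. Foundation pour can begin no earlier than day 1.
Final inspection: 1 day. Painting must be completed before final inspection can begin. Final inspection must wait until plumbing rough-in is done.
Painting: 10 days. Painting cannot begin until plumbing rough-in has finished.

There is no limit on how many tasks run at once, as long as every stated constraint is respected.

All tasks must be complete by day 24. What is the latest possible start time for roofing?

Nothing follows final inspection; the deadline of day 24 is its only limit. It must start by 24 − 1 = day 23.
Painting feeds into final inspection (must start by day 23); so painting must finish by day 23 and therefore start by day 13.
Plumbing rough-in must finish in time for painting (must start by day 13); final inspection (must start by day 23). The tightest is day 13, so plumbing rough-in must start by 13 − 3 = day 10.
To finish by day 24, electrical rough-in (duration 2) must start no later than day 22.
For roofing: plumbing rough-in (must start by day 10); electrical rough-in (must start by day 22, minus 1-day gap → day 21). The most restrictive is day 10; with a 4-day duration, roofing must start by day 6.

6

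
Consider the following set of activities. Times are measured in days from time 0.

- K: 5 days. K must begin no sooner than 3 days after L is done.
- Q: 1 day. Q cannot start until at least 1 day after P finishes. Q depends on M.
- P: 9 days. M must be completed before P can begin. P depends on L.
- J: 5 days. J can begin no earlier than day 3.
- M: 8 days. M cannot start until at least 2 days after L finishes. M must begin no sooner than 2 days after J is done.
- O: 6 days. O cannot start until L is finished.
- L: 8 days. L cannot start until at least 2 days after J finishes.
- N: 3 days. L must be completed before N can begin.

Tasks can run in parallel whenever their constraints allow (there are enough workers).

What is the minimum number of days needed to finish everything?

J cannot begin until its own release at day 3. It runs from day 3 to 3 + 5 = day 8.
After J (finishes day 8, plus 2-day gap → day 10), L can start at day 10 and finishes at day 18.
O waits on L (finishes day 18), so it starts at day 18 and finishes at 18 + 6 = day 24.
After L (finishes day 18), N can start at day 18 and finishes at day 21.
M needs all of L (finishes day 18, plus 2-day gap → day 20); J (finishes day 8, plus 2-day gap → day 10). That puts its earliest start at day 20; it finishes at 20 + 8 = day 28.
P has to wait for M (finishes day 28); L (finishes day 18). The latest of these is day 28, so P runs day 28 to 28 + 9 = day 37.
Q needs all of P (finishes day 37, plus 1-day gap → day 38); M (finishes day 28). That puts its earliest start at day 38; it finishes at 38 + 1 = day 39.
K cannot begin until L (finishes day 18, plus 3-day gap → day 21). It runs from day 21 to 21 + 5 = day 26.
All tasks are finished once the last one completes. Finish times: J at 8, K at 26, L at 18, M at 28, N at 21, O at 24, P at 37, Q at 39. The latest is day 39.

39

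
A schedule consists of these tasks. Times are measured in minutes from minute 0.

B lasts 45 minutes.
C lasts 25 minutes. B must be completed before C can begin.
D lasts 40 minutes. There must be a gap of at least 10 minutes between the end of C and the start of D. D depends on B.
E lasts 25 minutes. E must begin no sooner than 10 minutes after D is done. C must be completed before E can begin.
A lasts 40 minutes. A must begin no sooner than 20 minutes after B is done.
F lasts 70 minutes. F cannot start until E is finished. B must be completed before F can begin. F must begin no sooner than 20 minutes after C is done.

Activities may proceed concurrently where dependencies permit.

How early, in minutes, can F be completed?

225

B can start immediately at minute 0; it finishes at minute 45.
C cannot begin until B (finishes minute 45). It runs from minute 45 to 45 + 25 = minute 70.
D has to wait for C (finishes minute 70, plus 10-minute gap → minute 80); B (finishes minute 45). The latest of these is minute 80, so D runs minute 80 to 80 + 40 = minute 120.
E cannot start until D (finishes minute 120, plus 10-minute gap → minute 130); C (finishes minute 70). The controlling bound is minute 130, so E finishes at 130 + 25 = minute 155.
F cannot start until E (finishes minute 155); B (finishes minute 45); C (finishes minute 70, plus 20-minute gap → minute 90). The controlling bound is minute 155, so F finishes at 155 + 70 = minute 225.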